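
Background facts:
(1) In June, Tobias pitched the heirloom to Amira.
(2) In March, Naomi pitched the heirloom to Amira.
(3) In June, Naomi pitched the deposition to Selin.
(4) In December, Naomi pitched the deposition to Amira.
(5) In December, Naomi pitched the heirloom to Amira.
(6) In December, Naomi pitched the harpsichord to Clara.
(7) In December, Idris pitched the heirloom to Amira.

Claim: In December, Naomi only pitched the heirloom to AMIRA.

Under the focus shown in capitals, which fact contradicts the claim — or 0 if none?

The capitals mark "Amira" as focus. So "only" rules out other recipients, with the rest (Naomi as agent and the heirloom as thing and in December as setting) as background.
Every other fact changes something in the background, not just the recipient. Nothing refutes the claim.

0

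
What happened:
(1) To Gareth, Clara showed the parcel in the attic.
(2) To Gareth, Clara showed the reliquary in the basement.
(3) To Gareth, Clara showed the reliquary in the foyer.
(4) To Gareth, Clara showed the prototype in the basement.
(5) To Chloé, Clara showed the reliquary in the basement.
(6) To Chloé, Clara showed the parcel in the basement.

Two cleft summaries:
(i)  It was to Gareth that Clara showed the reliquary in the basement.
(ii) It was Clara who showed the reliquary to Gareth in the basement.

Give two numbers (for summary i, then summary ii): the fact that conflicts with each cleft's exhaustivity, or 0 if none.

(i): focus "Gareth". Looking for agent = Clara, thing = the reliquary, setting = in the basement with some other recipient — fact (5) has Chloé there. Refuted.
(ii): focus "Clara". No fact shares thing = the reliquary, recipient = Gareth, setting = in the basement with a different agent. 0.

5, 0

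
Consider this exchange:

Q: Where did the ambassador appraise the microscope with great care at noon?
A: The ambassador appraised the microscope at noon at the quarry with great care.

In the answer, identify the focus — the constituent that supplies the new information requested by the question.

at the quarry

The wh-word "where" asks about the location.
In the answer, "the ambassador", "the microscope", "at noon" and "with great care" are given — repeated from the question.
The constituent filling the location gap is "at the quarry"; that is the focus and would carry nuclear stress.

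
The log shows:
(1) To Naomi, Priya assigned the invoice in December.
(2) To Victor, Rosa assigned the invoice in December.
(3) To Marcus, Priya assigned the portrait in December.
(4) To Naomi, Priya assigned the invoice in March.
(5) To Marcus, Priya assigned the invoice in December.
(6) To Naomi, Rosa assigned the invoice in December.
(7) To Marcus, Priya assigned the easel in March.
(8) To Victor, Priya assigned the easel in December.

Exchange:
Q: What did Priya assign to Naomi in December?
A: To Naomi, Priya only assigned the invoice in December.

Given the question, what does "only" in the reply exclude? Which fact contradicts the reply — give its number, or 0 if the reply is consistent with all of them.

0

Answering "What did ...?" puts focus on the thing — here, "the invoice".
So "only" ranges over things; the rest (agent = Priya, recipient = Naomi, setting = in December) is presupposed.
No listed fact shares that background with another thing. Nothing contradicts the reply.
(Fact (4) would refute a reading with focus on the setting — but that is not what the question asks.)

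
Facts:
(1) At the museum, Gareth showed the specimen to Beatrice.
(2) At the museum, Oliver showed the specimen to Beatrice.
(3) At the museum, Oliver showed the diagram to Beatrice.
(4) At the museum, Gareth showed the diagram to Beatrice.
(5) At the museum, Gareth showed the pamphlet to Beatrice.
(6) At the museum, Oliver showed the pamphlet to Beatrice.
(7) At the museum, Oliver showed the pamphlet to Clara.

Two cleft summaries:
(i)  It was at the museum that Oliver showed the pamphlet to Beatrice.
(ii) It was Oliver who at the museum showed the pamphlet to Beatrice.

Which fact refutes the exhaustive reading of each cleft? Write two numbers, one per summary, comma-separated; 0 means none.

0, 5

Summary (i) focuses "at the museum" (the setting); background agent = Oliver, thing = the pamphlet, recipient = Beatrice. No fact matches that background with a different setting, so 0.
Summary (ii) focuses "Oliver" (the agent); background thing = the pamphlet, recipient = Beatrice, setting = at the museum. Fact (5) matches that background with agent = Gareth — refutes (ii).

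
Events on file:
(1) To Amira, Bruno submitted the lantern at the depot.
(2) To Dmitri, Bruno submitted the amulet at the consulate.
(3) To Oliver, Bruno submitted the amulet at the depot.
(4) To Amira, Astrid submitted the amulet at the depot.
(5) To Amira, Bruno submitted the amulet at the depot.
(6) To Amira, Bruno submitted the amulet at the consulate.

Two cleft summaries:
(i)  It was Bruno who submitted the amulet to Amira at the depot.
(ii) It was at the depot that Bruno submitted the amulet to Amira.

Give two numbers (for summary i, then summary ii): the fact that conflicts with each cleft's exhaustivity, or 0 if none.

Summary (i) focuses "Bruno" (the agent); background thing = the amulet, recipient = Amira, setting = at the depot. Fact (4) matches that background with agent = Astrid — refutes (i).
Summary (ii) focuses "at the depot" (the setting); background agent = Bruno, thing = the amulet, recipient = Amira. Fact (6) matches that background with setting = at the consulate — refutes (ii).

4, 6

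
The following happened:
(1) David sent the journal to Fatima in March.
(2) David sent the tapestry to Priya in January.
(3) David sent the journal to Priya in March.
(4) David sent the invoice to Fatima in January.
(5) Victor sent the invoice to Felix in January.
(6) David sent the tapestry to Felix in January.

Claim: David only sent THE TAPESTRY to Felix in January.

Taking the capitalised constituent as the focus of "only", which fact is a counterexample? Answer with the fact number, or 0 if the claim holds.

0

Focus (in capitals) is "the tapestry" — the thing. "Only" excludes alternative things while holding fixed David as agent and Felix as recipient and in January as setting.
Every other fact changes something in the background, not just the thing. Nothing refutes the claim.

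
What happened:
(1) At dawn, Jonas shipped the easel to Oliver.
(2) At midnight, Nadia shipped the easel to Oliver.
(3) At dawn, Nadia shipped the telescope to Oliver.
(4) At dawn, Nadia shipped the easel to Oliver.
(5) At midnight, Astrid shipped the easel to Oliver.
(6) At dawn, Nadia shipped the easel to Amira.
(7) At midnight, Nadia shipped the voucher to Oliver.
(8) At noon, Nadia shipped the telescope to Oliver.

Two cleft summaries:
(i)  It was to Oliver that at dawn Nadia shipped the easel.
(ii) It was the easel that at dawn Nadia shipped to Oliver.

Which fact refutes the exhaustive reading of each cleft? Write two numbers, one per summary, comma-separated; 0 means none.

Summary (i) focuses "Oliver" (the recipient); background Nadia as agent and the easel as thing and at dawn as setting. Fact (6) matches that background with recipient = Amira — refutes (i).
Summary (ii) focuses "the easel" (the thing); background Nadia as agent and Oliver as recipient and at dawn as setting. Fact (3) matches that background with thing = the telescope — refutes (ii).

6, 3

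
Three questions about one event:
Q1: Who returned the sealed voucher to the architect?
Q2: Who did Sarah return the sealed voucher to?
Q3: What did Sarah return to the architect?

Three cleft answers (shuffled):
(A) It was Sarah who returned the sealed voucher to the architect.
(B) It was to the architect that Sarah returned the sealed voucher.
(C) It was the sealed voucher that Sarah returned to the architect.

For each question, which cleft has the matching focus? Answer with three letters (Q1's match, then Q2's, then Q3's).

ABC

Q1 asks about the subject (agent); cleft (A) focuses "Sarah", which is the subject (agent) — so Q1 → A.
Q2 asks about the recipient; cleft (B) focuses "to the architect", which is the recipient — so Q2 → B.
Q3 asks about the direct object; cleft (C) focuses "the sealed voucher", which is the direct object — so Q3 → C.
Mapping: Q1→A, Q2→B, Q3→C.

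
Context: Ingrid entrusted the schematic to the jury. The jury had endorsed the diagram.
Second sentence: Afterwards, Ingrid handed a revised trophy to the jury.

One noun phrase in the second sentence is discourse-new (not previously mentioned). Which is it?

a revised trophy

"Ingrid" and "the jury" in the second sentence are given — already mentioned in the context.
"a revised trophy" has no antecedent in the context; it is discourse-new (the indefinite article also signals a new referent).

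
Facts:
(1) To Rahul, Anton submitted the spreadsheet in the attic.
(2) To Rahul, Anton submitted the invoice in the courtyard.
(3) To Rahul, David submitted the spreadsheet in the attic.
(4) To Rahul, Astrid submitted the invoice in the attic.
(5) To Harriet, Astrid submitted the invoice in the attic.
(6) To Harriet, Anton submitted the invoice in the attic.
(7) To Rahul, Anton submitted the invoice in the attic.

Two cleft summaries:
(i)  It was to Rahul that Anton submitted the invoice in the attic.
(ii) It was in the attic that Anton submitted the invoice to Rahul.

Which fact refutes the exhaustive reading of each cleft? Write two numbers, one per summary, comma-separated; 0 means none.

Summary (i) focuses "Rahul" (the recipient); background Anton as agent and the invoice as thing and in the attic as setting. Fact (6) matches that background with recipient = Harriet — refutes (i).
Summary (ii) focuses "in the attic" (the setting); background Anton as agent and the invoice as thing and Rahul as recipient. Fact (2) matches that background with setting = in the courtyard — refutes (ii).

6, 2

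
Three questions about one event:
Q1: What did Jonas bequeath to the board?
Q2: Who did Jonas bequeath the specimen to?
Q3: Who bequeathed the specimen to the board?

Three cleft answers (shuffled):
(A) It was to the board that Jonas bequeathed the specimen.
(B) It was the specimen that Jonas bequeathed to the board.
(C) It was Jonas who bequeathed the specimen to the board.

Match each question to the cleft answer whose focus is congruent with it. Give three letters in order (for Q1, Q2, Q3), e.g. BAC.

BAC

Q1 asks about the direct object; cleft (B) focuses "the specimen", which is the direct object — so Q1 → B.
Q2 asks about the recipient; cleft (A) focuses "to the board", which is the recipient — so Q2 → A.
Q3 asks about the subject (agent); cleft (C) focuses "Jonas", which is the subject (agent) — so Q3 → C.
Mapping: Q1→B, Q2→A, Q3→C.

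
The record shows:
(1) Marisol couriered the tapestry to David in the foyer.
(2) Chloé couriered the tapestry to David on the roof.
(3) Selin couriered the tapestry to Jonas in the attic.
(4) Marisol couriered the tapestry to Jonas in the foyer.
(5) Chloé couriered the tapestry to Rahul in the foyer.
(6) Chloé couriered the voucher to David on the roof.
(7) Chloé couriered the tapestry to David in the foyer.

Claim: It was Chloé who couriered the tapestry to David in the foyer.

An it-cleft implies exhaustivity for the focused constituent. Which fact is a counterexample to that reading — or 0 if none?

The cleft puts "Chloé" in focus and presupposes the open proposition with same thing, recipient, setting (the tapestry / David / in the foyer).
The exhaustive reading says no other agent fits that background.
Fact (1) shares the background but with agent = Marisol; exhaustivity is violated.

1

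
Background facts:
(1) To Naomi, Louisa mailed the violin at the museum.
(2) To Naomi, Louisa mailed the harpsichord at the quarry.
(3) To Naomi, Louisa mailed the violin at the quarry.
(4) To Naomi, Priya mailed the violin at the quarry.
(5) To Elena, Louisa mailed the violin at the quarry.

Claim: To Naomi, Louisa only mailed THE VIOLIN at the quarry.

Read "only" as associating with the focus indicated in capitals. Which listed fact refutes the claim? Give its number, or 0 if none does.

2

The capitals mark "the violin" as focus. So "only" rules out other things, with the rest (agent = Louisa, recipient = Naomi, setting = at the quarry) as background.
Fact (2) shares the background but differs in thing (the harpsichord) — a counterexample.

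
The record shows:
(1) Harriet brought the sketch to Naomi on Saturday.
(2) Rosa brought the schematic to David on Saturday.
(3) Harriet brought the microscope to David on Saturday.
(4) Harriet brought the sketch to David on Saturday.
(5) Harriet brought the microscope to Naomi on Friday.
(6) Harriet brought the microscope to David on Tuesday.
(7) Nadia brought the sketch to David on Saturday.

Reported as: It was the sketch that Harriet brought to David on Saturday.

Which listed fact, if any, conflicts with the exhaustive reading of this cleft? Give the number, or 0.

3

Focus of the cleft: "the sketch" (the thing). Presupposed background: same agent, recipient, setting (Harriet / David / on Saturday).
The exhaustive reading says no other thing fits that background.
Fact (3) shares the background but with thing = the microscope; exhaustivity is violated.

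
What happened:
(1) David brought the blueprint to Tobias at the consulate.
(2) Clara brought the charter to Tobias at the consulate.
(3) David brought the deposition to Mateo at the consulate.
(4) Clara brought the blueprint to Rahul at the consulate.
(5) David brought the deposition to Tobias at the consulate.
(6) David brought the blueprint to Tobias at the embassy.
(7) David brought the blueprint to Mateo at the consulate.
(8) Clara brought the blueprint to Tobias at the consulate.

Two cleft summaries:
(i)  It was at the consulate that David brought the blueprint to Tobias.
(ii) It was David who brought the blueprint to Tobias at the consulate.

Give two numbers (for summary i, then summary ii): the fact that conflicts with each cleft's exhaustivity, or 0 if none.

6, 8

(i): focus "at the consulate". Looking for David as agent and the blueprint as thing and Tobias as recipient with some other setting — fact (6) has at the embassy there. Refuted.
(ii): focus "David". Looking for the blueprint as thing and Tobias as recipient and at the consulate as setting with some other agent — fact (8) has Clara there. Refuted.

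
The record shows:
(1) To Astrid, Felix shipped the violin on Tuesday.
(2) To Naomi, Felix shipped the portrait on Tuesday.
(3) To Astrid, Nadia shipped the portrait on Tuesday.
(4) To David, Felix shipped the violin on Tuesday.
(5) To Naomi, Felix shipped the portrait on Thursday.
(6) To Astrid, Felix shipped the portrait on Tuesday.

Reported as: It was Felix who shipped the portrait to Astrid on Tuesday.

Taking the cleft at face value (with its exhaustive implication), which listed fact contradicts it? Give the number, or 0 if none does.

The cleft puts "Felix" in focus and presupposes the open proposition with the portrait as thing and Astrid as recipient and on Tuesday as setting.
The exhaustive reading says no other agent fits that background.
Fact (3) shares the background but with agent = Nadia; exhaustivity is violated.

3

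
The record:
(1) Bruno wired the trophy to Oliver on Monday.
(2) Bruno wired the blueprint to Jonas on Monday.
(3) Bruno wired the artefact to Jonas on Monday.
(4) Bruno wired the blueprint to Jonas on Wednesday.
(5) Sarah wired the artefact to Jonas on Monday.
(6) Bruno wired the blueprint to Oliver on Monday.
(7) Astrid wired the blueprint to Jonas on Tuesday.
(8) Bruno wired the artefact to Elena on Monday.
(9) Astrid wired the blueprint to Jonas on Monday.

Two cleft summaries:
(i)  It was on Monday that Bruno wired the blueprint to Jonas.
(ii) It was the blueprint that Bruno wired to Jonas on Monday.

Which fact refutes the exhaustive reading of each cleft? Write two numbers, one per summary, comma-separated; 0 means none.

4, 3

Summary (i) focuses "on Monday" (the setting); background Bruno as agent and the blueprint as thing and Jonas as recipient. Fact (4) matches that background with setting = on Wednesday — refutes (i).
Summary (ii) focuses "the blueprint" (the thing); background Bruno as agent and Jonas as recipient and on Monday as setting. Fact (3) matches that background with thing = the artefact — refutes (ii).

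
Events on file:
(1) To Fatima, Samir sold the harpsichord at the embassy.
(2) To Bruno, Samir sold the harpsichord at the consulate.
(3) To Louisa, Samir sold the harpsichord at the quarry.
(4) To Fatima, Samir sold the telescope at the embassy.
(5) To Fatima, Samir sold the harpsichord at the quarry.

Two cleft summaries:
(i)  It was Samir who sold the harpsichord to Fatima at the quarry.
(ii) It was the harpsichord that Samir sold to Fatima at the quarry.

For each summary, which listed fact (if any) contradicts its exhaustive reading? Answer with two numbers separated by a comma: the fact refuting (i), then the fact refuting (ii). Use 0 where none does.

0, 0

Summary (i) focuses "Samir" (the agent); background thing = the harpsichord, recipient = Fatima, setting = at the quarry. No fact matches that background with a different agent, so 0.
Summary (ii) focuses "the harpsichord" (the thing); background agent = Samir, recipient = Fatima, setting = at the quarry. No fact matches that background with a different thing, so 0.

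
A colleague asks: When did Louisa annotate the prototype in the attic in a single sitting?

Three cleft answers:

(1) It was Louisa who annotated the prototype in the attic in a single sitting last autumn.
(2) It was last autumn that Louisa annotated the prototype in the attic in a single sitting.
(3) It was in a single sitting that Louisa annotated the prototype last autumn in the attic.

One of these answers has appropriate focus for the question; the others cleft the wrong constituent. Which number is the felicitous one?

The question word "when" targets the time.
Option (1) clefts "Louisa" — the subject (agent), not what was asked.
Option (2) clefts "last autumn" — that matches what the question asks about.
Option (3) clefts "in a single sitting" — the manner, not what was asked.
So the congruent reply is (2).

2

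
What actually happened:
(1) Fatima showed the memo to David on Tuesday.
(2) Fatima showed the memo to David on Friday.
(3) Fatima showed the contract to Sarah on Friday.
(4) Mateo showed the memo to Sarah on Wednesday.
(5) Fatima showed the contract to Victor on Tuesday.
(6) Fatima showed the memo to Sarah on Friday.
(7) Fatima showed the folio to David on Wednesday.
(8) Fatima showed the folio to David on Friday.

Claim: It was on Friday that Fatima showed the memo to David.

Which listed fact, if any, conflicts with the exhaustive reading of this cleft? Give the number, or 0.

1

The cleft puts "on Friday" in focus and presupposes the open proposition with same agent, thing, recipient (Fatima / the memo / David).
Exhaustivity: on Friday is the only setting satisfying that background.
But fact (1) also has same agent, thing, recipient (Fatima / the memo / David), with setting = on Tuesday — so the exhaustive reading fails.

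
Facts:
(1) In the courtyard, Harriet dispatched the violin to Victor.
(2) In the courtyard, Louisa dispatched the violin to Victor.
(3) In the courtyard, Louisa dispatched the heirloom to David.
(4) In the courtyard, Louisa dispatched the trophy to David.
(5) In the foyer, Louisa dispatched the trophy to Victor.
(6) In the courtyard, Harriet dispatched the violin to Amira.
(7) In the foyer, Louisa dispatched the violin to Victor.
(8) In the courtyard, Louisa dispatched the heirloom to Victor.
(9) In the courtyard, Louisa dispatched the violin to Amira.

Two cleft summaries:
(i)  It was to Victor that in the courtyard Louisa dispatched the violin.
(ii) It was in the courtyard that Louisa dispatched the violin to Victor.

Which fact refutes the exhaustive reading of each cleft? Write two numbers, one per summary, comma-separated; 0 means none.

9, 7

Summary (i) focuses "Victor" (the recipient); background Louisa as agent and the violin as thing and in the courtyard as setting. Fact (9) matches that background with recipient = Amira — refutes (i).
Summary (ii) focuses "in the courtyard" (the setting); background Louisa as agent and the violin as thing and Victor as recipient. Fact (7) matches that background with setting = in the foyer — refutes (ii).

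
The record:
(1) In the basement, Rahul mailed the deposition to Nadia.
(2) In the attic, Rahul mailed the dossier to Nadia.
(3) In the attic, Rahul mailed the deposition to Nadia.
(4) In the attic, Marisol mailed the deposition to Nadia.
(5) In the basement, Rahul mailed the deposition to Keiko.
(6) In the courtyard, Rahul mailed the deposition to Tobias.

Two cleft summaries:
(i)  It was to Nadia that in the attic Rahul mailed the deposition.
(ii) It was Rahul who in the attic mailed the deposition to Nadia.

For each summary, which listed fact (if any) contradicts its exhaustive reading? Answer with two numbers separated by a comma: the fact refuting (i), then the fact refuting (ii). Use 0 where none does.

Summary (i) focuses "Nadia" (the recipient); background same agent, thing, setting (Rahul / the deposition / in the attic). No fact matches that background with a different recipient, so 0.
Summary (ii) focuses "Rahul" (the agent); background same thing, recipient, setting (the deposition / Nadia / in the attic). Fact (4) matches that background with agent = Marisol — refutes (ii).

0, 4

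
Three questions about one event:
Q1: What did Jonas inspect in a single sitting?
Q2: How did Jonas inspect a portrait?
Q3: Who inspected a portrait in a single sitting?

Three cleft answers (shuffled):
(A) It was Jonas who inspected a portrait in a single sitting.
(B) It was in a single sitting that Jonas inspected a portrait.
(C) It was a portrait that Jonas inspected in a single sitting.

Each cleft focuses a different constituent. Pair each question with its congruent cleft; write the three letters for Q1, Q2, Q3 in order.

CBA

Q1 asks about the direct object; cleft (C) focuses "a portrait", which is the direct object — so Q1 → C.
Q2 asks about the manner; cleft (B) focuses "in a single sitting", which is the manner — so Q2 → B.
Q3 asks about the subject (agent); cleft (A) focuses "Jonas", which is the subject (agent) — so Q3 → A.
Mapping: Q1→C, Q2→B, Q3→A.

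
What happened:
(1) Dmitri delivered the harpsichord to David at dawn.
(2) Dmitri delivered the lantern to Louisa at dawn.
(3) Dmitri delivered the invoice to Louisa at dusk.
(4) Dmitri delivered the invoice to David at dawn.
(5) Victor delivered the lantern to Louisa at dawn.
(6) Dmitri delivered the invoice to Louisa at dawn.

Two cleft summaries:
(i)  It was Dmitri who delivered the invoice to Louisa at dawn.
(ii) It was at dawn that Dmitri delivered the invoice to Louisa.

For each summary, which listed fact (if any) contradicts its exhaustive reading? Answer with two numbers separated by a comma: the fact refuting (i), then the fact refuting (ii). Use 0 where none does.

(i): focus "Dmitri". No fact shares thing = the invoice, recipient = Louisa, setting = at dawn with a different agent. 0.
(ii): focus "at dawn". Looking for agent = Dmitri, thing = the invoice, recipient = Louisa with some other setting — fact (3) has at dusk there. Refuted.

0, 3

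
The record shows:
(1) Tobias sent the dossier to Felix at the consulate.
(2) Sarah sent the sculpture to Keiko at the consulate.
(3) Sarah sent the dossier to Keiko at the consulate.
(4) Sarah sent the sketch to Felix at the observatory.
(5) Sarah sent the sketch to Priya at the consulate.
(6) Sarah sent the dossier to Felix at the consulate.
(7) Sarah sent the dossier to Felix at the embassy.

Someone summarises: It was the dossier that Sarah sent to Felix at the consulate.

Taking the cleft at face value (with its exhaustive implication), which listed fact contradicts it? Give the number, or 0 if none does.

The cleft puts "the dossier" in focus and presupposes the open proposition with Sarah as agent and Felix as recipient and at the consulate as setting.
Exhaustivity: the dossier is the only thing satisfying that background.
Every other fact differs from the presupposition on some backgrounded slot, so none challenges the exhaustivity.

0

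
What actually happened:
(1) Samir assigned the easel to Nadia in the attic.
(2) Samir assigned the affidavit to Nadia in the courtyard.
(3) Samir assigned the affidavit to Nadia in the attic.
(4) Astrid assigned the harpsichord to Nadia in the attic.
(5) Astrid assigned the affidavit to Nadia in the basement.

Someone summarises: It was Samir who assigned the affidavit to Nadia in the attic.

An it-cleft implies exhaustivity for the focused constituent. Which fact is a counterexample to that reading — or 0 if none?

Focus of the cleft: "Samir" (the agent). Presupposed background: same thing, recipient, setting (the affidavit / Nadia / in the attic).
The exhaustive reading says no other agent fits that background.
No listed fact matches the background with a different agent. Exhaustivity holds.

0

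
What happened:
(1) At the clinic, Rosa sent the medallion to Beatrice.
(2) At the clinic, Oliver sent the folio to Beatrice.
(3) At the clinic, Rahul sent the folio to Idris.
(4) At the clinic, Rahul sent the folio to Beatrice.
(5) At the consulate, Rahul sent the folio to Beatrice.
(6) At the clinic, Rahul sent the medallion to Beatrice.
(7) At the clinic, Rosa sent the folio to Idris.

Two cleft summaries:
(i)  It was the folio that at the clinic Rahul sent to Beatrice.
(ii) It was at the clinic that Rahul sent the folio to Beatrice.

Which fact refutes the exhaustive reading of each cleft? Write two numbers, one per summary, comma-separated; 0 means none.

(i): focus "the folio". Looking for Rahul as agent and Beatrice as recipient and at the clinic as setting with some other thing — fact (6) has the medallion there. Refuted.
(ii): focus "at the clinic". Looking for Rahul as agent and the folio as thing and Beatrice as recipient with some other setting — fact (5) has at the consulate there. Refuted.

6, 5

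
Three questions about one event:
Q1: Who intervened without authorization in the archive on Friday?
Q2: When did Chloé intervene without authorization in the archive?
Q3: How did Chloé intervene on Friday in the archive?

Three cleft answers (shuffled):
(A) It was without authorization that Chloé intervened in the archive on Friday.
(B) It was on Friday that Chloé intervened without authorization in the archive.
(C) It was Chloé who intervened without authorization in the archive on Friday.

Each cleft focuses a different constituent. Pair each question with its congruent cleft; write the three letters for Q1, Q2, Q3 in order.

CBA

Q1 asks about the subject (agent); cleft (C) focuses "Chloé", which is the subject (agent) — so Q1 → C.
Q2 asks about the time; cleft (B) focuses "on Friday", which is the time — so Q2 → B.
Q3 asks about the manner; cleft (A) focuses "without authorization", which is the manner — so Q3 → A.
Mapping: Q1→C, Q2→B, Q3→A.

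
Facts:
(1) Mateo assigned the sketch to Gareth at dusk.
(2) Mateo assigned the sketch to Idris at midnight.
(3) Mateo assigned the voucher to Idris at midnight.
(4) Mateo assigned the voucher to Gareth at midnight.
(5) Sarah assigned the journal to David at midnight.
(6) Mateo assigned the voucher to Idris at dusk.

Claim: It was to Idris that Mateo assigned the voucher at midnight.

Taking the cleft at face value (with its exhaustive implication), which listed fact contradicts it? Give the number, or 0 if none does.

4

The cleft puts "Idris" in focus and presupposes the open proposition with agent = Mateo, thing = the voucher, setting = at midnight.
Exhaustivity: Idris is the only recipient satisfying that background.
Fact (4) shares the background but with recipient = Gareth; exhaustivity is violated.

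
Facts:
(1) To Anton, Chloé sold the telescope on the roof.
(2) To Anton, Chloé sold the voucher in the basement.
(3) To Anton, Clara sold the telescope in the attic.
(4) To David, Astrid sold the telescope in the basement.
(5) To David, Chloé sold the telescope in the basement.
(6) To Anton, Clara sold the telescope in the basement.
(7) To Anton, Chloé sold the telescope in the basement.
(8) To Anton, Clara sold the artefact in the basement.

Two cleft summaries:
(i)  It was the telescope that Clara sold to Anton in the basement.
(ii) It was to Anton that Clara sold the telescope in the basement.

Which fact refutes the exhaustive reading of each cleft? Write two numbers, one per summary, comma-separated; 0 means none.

Summary (i) focuses "the telescope" (the thing); background Clara as agent and Anton as recipient and in the basement as setting. Fact (8) matches that background with thing = the artefact — refutes (i).
Summary (ii) focuses "Anton" (the recipient); background Clara as agent and the telescope as thing and in the basement as setting. No fact matches that background with a different recipient, so 0.

8, 0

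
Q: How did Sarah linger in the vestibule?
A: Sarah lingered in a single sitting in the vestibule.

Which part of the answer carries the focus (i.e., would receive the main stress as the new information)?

in a single sitting

The wh-word "how" asks about the manner.
In the answer, "Sarah" and "in the vestibule" are given — repeated from the question.
The constituent filling the manner gap is "in a single sitting"; that is the focus and would carry nuclear stress.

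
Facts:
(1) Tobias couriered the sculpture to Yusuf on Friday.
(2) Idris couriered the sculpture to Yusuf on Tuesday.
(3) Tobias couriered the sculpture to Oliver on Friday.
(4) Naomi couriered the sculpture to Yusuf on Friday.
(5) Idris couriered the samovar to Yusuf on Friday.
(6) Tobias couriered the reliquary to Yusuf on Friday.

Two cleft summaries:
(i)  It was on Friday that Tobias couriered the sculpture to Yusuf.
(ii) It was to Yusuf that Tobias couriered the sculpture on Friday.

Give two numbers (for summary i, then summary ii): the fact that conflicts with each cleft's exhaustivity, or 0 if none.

Summary (i) focuses "on Friday" (the setting); background Tobias as agent and the sculpture as thing and Yusuf as recipient. No fact matches that background with a different setting, so 0.
Summary (ii) focuses "Yusuf" (the recipient); background Tobias as agent and the sculpture as thing and on Friday as setting. Fact (3) matches that background with recipient = Oliver — refutes (ii).

0, 3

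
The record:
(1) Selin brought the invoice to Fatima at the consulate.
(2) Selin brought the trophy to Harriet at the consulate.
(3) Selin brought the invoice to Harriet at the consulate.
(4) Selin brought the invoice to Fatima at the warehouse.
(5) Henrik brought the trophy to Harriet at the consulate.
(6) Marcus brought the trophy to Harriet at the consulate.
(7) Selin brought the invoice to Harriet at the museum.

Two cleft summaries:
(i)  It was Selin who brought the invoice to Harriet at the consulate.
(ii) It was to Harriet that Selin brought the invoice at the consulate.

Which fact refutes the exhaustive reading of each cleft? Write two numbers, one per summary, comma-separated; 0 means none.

0, 1

Summary (i) focuses "Selin" (the agent); background same thing, recipient, setting (the invoice / Harriet / at the consulate). No fact matches that background with a different agent, so 0.
Summary (ii) focuses "Harriet" (the recipient); background same agent, thing, setting (Selin / the invoice / at the consulate). Fact (1) matches that background with recipient = Fatima — refutes (ii).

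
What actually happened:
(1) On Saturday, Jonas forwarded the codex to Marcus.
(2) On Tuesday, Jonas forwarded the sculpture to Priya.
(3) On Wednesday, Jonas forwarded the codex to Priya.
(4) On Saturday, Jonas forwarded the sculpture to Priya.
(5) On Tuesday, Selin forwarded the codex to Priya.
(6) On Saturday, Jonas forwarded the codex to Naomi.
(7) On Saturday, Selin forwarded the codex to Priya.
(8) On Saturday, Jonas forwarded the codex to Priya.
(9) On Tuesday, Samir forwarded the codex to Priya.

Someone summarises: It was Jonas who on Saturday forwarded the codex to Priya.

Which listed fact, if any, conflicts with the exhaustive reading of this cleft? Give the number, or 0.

7

Focus of the cleft: "Jonas" (the agent). Presupposed background: the codex as thing and Priya as recipient and on Saturday as setting.
Exhaustivity: Jonas is the only agent satisfying that background.
But fact (7) also has the codex as thing and Priya as recipient and on Saturday as setting, with agent = Selin — so the exhaustive reading fails.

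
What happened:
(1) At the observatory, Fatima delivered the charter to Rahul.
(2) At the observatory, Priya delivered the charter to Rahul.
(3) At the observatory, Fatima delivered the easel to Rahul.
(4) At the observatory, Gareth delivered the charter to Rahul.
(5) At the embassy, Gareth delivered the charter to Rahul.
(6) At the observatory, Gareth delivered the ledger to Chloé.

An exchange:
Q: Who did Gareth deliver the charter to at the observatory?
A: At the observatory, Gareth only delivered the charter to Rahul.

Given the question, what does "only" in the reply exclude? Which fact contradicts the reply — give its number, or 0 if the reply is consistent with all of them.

0

Answering "Who did ... to ...?" puts focus on the recipient — here, "Rahul".
"Only" then excludes alternative recipients while the background — Gareth as agent and the charter as thing and at the observatory as setting — is held fixed.
No listed fact shares that background with another recipient. Nothing contradicts the reply.
(Fact (5) would refute a reading with focus on the setting — but that is not what the question asks.)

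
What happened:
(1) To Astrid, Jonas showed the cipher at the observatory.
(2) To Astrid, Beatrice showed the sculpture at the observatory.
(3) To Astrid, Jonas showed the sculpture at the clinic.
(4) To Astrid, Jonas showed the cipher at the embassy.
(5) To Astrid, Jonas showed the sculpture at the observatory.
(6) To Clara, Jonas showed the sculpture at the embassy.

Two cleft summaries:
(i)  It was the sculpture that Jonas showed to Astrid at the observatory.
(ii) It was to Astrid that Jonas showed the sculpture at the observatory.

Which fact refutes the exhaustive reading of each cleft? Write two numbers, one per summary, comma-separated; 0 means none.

Summary (i) focuses "the sculpture" (the thing); background same agent, recipient, setting (Jonas / Astrid / at the observatory). Fact (1) matches that background with thing = the cipher — refutes (i).
Summary (ii) focuses "Astrid" (the recipient); background same agent, thing, setting (Jonas / the sculpture / at the observatory). No fact matches that background with a different recipient, so 0.

1, 0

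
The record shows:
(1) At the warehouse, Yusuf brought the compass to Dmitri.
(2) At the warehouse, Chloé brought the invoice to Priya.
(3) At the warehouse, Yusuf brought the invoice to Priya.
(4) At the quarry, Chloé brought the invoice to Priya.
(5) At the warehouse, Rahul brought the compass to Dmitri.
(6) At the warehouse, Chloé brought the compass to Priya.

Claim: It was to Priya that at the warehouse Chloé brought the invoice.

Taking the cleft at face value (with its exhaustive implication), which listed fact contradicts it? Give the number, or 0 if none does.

0

The cleft puts "Priya" in focus and presupposes the open proposition with same agent, thing, setting (Chloé / the invoice / at the warehouse).
Exhaustivity: Priya is the only recipient satisfying that background.
Every other fact differs from the presupposition on some backgrounded slot, so none challenges the exhaustivity.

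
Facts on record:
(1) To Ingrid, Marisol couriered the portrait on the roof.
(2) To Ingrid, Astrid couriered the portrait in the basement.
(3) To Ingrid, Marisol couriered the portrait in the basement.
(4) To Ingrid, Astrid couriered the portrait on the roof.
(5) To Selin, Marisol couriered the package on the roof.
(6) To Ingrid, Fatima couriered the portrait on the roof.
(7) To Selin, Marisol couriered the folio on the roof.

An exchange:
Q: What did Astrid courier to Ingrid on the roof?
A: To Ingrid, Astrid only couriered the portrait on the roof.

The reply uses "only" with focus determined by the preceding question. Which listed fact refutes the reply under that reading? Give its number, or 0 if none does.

The question "What did ...?" targets the thing, so in the reply the focus falls on "the portrait".
"Only" then excludes alternative things while the background — Astrid as agent and Ingrid as recipient and on the roof as setting — is held fixed.
No fact keeps Astrid as agent and Ingrid as recipient and on the roof as setting while changing the thing; every other fact differs on something backgrounded. The reply stands.
(Fact (2) would refute a reading with focus on the setting — but that is not what the question asks.)

0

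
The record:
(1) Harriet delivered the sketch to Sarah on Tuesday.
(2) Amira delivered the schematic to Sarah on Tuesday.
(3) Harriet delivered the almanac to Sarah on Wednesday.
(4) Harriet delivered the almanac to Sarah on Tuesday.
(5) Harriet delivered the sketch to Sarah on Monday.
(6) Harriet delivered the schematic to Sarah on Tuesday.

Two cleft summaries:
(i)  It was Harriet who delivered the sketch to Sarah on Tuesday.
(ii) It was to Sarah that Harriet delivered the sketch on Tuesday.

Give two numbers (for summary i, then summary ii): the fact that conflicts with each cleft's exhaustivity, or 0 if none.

Summary (i) focuses "Harriet" (the agent); background thing = the sketch, recipient = Sarah, setting = on Tuesday. No fact matches that background with a different agent, so 0.
Summary (ii) focuses "Sarah" (the recipient); background agent = Harriet, thing = the sketch, setting = on Tuesday. No fact matches that background with a different recipient, so 0.

0, 0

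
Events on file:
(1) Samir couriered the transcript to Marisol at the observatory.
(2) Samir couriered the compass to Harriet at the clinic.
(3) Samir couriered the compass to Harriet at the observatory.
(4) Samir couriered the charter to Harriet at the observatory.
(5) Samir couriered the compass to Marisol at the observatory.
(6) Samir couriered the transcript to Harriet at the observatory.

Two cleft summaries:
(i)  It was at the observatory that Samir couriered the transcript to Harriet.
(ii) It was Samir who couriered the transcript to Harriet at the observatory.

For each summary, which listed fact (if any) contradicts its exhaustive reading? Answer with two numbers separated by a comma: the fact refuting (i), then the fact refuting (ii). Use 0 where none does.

(i): focus "at the observatory". No fact shares same agent, thing, recipient (Samir / the transcript / Harriet) with a different setting. 0.
(ii): focus "Samir". No fact shares same thing, recipient, setting (the transcript / Harriet / at the observatory) with a different agent. 0.

0, 0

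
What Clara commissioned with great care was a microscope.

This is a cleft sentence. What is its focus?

In a pseudo-cleft "What ... was X", the post-copular constituent X is the focus.
Here the focus is "a microscope". The backgrounded (presupposed) material includes "Clara" and "with great care".

a microscope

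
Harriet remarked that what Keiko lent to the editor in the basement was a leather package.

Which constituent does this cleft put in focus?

In a pseudo-cleft "What ... was X", the post-copular constituent X is the focus.
Here the focus is "a leather package". The backgrounded (presupposed) material includes "Keiko", "to the editor" and "in the basement".

a leather package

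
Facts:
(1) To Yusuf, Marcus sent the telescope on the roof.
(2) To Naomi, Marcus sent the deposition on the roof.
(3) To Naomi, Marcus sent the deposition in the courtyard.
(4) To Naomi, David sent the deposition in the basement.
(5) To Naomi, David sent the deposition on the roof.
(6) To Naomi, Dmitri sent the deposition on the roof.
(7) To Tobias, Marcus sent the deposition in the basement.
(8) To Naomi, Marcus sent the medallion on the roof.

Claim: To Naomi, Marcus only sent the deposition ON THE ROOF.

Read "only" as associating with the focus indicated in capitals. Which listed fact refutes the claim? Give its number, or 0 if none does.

The capitals mark "on the roof" as focus. So "only" rules out other settings, with the rest (same agent, thing, recipient (Marcus / the deposition / Naomi)) as background.
Fact (3) shares the background but differs in setting (in the courtyard) — a counterexample.

3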